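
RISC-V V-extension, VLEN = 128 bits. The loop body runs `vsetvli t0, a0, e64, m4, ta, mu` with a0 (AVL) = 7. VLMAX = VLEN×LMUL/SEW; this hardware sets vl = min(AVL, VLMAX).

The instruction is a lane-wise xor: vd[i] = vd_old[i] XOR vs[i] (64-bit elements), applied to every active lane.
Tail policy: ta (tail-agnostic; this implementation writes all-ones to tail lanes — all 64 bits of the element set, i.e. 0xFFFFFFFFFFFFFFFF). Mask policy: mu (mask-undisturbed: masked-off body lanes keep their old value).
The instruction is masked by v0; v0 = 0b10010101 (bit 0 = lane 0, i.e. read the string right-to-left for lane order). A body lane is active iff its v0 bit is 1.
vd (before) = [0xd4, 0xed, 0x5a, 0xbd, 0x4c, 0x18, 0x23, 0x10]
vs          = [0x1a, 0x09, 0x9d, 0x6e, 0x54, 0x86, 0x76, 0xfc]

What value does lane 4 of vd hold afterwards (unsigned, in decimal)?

lanes per group: 128·4/64 = 8
vl ← min(7, 8) = 7
[0] xor(0xd4,0x1a) = 0xce
[1] mask-off/keep = 0xed
[2] xor(0x5a,0x9d) = 0xc7
[3] mask-off/keep = 0xbd
[4] xor(0x4c,0x54) = 0x18
[5] mask-off/keep = 0x18
[6] mask-off/keep = 0x23
[7] tail/ones = 0xffffffffffffffff

vd[4] = 24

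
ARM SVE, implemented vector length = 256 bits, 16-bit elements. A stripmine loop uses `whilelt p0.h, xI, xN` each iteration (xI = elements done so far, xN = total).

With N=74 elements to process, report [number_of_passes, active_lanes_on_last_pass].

[iterations, last_vl] = [5, 10]

lane count: 256 div 16 = 16
iterations = ceil(74/16) = 5; final-pass vl = 10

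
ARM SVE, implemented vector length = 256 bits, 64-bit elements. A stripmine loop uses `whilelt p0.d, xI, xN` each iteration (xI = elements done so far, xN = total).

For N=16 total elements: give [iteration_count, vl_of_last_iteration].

lane count: 256 div 64 = 4
N=16: ⌈16/4⌉ = 4 iters; last vl = 16 − 3×4 = 4

[iterations, last_vl] = [4, 4]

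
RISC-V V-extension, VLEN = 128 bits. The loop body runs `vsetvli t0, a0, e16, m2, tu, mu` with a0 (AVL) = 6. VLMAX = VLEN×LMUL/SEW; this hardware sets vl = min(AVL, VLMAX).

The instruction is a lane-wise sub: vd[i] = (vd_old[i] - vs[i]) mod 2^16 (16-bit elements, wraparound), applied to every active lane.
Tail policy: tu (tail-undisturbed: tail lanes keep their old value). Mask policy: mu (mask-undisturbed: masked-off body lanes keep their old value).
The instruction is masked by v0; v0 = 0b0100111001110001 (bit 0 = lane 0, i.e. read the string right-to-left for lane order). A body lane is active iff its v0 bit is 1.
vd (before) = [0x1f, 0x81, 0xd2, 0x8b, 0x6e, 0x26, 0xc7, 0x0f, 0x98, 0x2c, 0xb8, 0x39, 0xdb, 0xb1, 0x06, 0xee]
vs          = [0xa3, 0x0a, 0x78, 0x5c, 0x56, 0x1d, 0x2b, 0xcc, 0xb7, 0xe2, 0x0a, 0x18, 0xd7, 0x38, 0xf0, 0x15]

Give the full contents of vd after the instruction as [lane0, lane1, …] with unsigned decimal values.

lanes per group: 128·2/16 = 16
AVL=6 ≤ VLMAX=16, so vl = 6
vd[0] sub(0x1f,0xa3) -> 0xff7c
vd[1] mask-off/keep -> 0x81
vd[2] mask-off/keep -> 0xd2
vd[3] mask-off/keep -> 0x8b
vd[4] sub(0x6e,0x56) -> 0x18
vd[5] sub(0x26,0x1d) -> 0x09
vd[6] tail/keep -> 0xc7
vd[7] tail/keep -> 0x0f
vd[8] tail/keep -> 0x98
vd[9] tail/keep -> 0x2c
vd[10] tail/keep -> 0xb8
vd[11] tail/keep -> 0x39
vd[12] tail/keep -> 0xdb
vd[13] tail/keep -> 0xb1
vd[14] tail/keep -> 0x06
vd[15] tail/keep -> 0xee

vd = [65404, 129, 210, 139, 24, 9, 199, 15, 152, 44, 184, 57, 219, 177, 6, 238]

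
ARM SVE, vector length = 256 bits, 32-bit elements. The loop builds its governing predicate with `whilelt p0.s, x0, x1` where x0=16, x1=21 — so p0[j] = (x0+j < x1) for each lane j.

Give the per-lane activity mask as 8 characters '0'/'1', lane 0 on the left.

256-bit reg / 32-bit elem → 8 lanes
whilelt: lane j active iff 16+j < 21 → j < 5 → 5 active
bits (lane 0 leftmost): 11111000

predicate = 11111000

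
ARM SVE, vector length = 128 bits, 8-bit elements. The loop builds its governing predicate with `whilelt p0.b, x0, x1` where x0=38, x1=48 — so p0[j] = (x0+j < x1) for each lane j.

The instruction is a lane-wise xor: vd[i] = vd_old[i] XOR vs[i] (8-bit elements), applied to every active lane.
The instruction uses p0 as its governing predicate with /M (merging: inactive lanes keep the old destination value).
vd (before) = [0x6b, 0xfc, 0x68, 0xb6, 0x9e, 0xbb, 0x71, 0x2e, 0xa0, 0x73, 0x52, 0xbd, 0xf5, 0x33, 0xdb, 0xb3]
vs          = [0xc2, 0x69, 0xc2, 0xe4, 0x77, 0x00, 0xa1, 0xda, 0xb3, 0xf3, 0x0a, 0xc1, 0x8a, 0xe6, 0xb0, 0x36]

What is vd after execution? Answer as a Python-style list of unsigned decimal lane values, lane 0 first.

lane count: 128 div 8 = 16
active while 38+j < 48, i.e. j ∈ [0,10) capped at 16 ⇒ 10
[0] xor(0x6b,0xc2) = 0xa9
[1] xor(0xfc,0x69) = 0x95
[2] xor(0x68,0xc2) = 0xaa
[3] xor(0xb6,0xe4) = 0x52
[4] xor(0x9e,0x77) = 0xe9
[5] xor(0xbb,0x00) = 0xbb
[6] xor(0x71,0xa1) = 0xd0
[7] xor(0x2e,0xda) = 0xf4
[8] xor(0xa0,0xb3) = 0x13
[9] xor(0x73,0xf3) = 0x80
[10] tail/keep = 0x52
[11] tail/keep = 0xbd
[12] tail/keep = 0xf5
[13] tail/keep = 0x33
[14] tail/keep = 0xdb
[15] tail/keep = 0xb3

vd = [169, 149, 170, 82, 233, 187, 208, 244, 19, 128, 82, 189, 245, 51, 219, 179]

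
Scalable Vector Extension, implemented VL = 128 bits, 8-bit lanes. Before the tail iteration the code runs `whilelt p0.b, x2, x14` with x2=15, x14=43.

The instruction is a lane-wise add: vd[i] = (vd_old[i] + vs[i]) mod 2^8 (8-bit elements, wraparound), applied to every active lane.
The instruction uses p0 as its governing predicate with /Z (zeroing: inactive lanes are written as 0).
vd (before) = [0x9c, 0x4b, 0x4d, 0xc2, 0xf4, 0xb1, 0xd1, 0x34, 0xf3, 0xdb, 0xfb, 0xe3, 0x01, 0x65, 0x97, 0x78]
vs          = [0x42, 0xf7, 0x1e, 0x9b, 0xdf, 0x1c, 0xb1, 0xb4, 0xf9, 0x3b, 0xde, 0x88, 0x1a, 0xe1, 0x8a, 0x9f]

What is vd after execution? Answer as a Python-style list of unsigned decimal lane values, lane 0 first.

lane count: 128 div 8 = 16
active while 15+j < 43, i.e. j ∈ [0,28) capped at 16 ⇒ 16
vd[0] add(0x9c,0x42) -> 0xde
vd[1] add(0x4b,0xf7) -> 0x42
vd[2] add(0x4d,0x1e) -> 0x6b
vd[3] add(0xc2,0x9b) -> 0x5d
vd[4] add(0xf4,0xdf) -> 0xd3
vd[5] add(0xb1,0x1c) -> 0xcd
vd[6] add(0xd1,0xb1) -> 0x82
vd[7] add(0x34,0xb4) -> 0xe8
vd[8] add(0xf3,0xf9) -> 0xec
vd[9] add(0xdb,0x3b) -> 0x16
vd[10] add(0xfb,0xde) -> 0xd9
vd[11] add(0xe3,0x88) -> 0x6b
vd[12] add(0x01,0x1a) -> 0x1b
vd[13] add(0x65,0xe1) -> 0x46
vd[14] add(0x97,0x8a) -> 0x21
vd[15] add(0x78,0x9f) -> 0x17

vd = [222, 66, 107, 93, 211, 205, 130, 232, 236, 22, 217, 107, 27, 70, 33, 23]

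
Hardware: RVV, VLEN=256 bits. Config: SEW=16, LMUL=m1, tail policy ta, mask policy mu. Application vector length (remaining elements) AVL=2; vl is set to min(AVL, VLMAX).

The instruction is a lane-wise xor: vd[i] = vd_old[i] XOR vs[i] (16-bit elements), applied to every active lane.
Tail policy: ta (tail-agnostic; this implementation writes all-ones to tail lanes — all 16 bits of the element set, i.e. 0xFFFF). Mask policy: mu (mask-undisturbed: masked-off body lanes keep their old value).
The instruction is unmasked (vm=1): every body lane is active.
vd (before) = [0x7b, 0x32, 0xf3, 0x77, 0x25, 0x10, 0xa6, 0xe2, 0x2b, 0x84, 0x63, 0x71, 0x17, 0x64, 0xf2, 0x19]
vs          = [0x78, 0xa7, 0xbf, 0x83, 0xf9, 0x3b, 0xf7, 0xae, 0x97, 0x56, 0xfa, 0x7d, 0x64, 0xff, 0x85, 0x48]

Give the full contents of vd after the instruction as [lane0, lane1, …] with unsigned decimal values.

VLMAX = VLEN×LMUL/SEW = 256×1/16 = 16
vl ← min(2, 16) = 2
[0] xor(0x7b,0x78) = 0x03
[1] xor(0x32,0xa7) = 0x95
[2] tail/ones = 0xffff
[3] tail/ones = 0xffff
[4] tail/ones = 0xffff
[5] tail/ones = 0xffff
[6] tail/ones = 0xffff
[7] tail/ones = 0xffff
[8] tail/ones = 0xffff
[9] tail/ones = 0xffff
[10] tail/ones = 0xffff
[11] tail/ones = 0xffff
[12] tail/ones = 0xffff
[13] tail/ones = 0xffff
[14] tail/ones = 0xffff
[15] tail/ones = 0xffff

vd = [3, 149, 65535, 65535, 65535, 65535, 65535, 65535, 65535, 65535, 65535, 65535, 65535, 65535, 65535, 65535]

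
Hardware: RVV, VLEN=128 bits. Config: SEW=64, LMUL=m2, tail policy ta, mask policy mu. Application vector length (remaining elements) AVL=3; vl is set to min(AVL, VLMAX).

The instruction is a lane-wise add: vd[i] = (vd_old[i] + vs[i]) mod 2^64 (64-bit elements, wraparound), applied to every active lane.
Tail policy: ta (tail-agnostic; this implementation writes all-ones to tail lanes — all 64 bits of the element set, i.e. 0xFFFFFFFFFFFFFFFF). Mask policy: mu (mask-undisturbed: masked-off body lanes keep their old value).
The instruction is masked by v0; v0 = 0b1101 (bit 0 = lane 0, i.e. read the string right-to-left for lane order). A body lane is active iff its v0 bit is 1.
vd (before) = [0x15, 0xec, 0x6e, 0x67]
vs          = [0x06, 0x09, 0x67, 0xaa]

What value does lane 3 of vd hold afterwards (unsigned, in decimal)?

vd[3] = 18446744073709551615

VLMAX = (128 × 2) / 64 = 4 lanes
vl ← min(3, 4) = 3
vd[0] add(0x15,0x06) -> 0x1b
vd[1] mask-off/keep -> 0xec
vd[2] add(0x6e,0x67) -> 0xd5
vd[3] tail/ones -> 0xffffffffffffffff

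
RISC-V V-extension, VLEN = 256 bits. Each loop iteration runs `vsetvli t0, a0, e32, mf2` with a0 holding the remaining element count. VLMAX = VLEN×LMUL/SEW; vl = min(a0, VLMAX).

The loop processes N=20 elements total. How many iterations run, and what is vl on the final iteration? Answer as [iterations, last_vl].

VLMAX = (256 × 1/2) / 32 = 4 lanes
N=20: ⌈20/4⌉ = 5 iters; last vl = 20 − 4×4 = 4

[iterations, last_vl] = [5, 4]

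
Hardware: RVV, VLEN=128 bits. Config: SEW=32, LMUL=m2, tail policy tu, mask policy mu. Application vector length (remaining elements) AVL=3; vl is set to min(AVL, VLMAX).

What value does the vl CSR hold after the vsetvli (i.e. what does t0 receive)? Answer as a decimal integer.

VLMAX = (128 × 2) / 32 = 8 lanes
AVL=3 ≤ VLMAX=8, so vl = 3

vl = 3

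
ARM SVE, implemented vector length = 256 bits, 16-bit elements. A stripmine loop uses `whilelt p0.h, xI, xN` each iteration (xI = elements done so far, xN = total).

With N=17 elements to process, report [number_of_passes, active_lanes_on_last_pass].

256-bit reg / 16-bit elem → 16 lanes
iterations = ceil(17/16) = 2; final-pass vl = 1

[iterations, last_vl] = [2, 1]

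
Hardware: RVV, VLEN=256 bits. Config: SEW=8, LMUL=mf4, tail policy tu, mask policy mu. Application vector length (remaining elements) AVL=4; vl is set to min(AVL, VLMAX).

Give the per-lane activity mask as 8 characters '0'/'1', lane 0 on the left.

predicate = 11110000

lanes per group: 256·1/4/8 = 8
AVL=4 ≤ VLMAX=8, so vl = 4
bits (lane 0 leftmost): 11110000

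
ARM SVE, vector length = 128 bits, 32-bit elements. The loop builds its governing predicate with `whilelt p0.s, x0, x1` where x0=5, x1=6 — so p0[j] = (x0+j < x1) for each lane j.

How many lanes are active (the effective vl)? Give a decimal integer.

register lanes = 128/32 = 4
active while 5+j < 6, i.e. j ∈ [0,1) capped at 4 ⇒ 1

vl = 1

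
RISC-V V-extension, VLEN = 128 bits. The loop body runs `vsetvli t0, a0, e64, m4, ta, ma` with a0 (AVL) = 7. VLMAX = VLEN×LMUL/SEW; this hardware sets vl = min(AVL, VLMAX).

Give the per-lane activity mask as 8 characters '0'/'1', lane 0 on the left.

predicate = 11111110

VLMAX = (128 × 4) / 64 = 8 lanes
AVL=7 ≤ VLMAX=8, so vl = 7
bits (lane 0 leftmost): 11111110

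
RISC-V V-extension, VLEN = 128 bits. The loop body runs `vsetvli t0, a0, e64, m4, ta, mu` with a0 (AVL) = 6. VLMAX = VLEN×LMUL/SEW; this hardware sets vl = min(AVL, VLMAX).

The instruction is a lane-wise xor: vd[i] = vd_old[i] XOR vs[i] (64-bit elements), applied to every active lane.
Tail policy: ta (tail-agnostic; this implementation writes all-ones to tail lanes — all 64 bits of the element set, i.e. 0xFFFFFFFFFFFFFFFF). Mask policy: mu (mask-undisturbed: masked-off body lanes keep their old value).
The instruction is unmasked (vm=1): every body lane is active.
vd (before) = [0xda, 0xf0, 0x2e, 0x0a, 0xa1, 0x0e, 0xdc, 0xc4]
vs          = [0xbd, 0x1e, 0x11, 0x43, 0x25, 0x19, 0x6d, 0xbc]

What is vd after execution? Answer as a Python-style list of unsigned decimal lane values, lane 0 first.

vd = [103, 238, 63, 73, 132, 23, 18446744073709551615, 18446744073709551615]

VLMAX = VLEN×LMUL/SEW = 128×4/64 = 8
vl ← min(6, 8) = 6
  i=0: xor(0xda,0xbd) → 103
  i=1: xor(0xf0,0x1e) → 238
  i=2: xor(0x2e,0x11) → 63
  i=3: xor(0x0a,0x43) → 73
  i=4: xor(0xa1,0x25) → 132
  i=5: xor(0x0e,0x19) → 23
  i=6: tail/ones → 18446744073709551615
  i=7: tail/ones → 18446744073709551615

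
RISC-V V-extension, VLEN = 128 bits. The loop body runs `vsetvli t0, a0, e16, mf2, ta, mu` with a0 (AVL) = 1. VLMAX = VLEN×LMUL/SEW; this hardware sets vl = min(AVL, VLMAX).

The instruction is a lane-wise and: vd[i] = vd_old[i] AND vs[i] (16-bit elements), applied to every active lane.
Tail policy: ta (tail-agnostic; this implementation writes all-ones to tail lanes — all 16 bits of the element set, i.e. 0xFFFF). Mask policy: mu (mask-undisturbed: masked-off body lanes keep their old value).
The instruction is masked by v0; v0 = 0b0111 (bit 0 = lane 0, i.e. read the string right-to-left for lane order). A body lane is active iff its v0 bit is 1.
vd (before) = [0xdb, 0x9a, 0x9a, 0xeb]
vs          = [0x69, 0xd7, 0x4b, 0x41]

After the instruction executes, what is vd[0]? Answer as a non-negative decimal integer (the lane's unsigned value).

VLMAX = VLEN×LMUL/SEW = 128×1/2/16 = 4
vl ← min(1, 4) = 1
[0] and(0xdb,0x69) = 0x49
[1] tail/ones = 0xffff
[2] tail/ones = 0xffff
[3] tail/ones = 0xffff

vd[0] = 73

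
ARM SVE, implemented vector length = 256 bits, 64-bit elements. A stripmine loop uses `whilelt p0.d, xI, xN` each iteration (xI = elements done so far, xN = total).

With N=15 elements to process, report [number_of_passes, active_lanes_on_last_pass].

[iterations, last_vl] = [4, 3]

register lanes = 256/64 = 4
15 elements at 4/iter → 4 passes, remainder 3 on the last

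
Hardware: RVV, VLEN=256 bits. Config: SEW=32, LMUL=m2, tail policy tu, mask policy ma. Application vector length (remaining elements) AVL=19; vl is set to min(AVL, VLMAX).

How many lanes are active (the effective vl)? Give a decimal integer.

vl = 16

lanes per group: 256·2/32 = 16
vl = min(AVL, VLMAX) = min(19, 16) = 16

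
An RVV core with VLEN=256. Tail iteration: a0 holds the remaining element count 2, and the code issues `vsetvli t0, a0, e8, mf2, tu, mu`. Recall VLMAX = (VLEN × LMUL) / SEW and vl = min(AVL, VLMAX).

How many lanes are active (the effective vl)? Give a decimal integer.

VLMAX = (256 × 1/2) / 8 = 16 lanes
vl ← min(2, 16) = 2

vl = 2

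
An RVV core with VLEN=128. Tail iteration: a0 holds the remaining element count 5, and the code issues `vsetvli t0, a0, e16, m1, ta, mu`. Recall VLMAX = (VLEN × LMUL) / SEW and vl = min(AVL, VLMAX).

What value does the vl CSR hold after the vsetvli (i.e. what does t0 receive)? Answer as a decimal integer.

VLMAX = (128 × 1) / 16 = 8 lanes
vl ← min(5, 8) = 5

vl = 5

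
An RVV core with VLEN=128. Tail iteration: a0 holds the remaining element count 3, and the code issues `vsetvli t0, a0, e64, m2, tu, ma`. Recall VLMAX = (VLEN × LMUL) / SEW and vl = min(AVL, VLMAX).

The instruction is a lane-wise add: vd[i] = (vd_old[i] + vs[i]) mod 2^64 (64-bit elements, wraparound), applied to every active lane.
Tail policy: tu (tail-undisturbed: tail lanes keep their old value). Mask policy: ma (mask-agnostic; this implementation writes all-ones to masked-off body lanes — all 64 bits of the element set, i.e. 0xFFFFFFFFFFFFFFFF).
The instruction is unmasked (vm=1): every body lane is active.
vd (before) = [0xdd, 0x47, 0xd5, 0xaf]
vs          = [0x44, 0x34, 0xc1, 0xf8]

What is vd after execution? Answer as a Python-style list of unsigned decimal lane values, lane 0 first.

VLMAX = (128 × 2) / 64 = 4 lanes
AVL=3 ≤ VLMAX=4, so vl = 3
lane  0: add(0xdd,0x44) ⇒ 0x121
lane  1: add(0x47,0x34) ⇒ 0x7b
lane  2: add(0xd5,0xc1) ⇒ 0x196
lane  3: tail/keep ⇒ 0xaf

vd = [289, 123, 406, 175]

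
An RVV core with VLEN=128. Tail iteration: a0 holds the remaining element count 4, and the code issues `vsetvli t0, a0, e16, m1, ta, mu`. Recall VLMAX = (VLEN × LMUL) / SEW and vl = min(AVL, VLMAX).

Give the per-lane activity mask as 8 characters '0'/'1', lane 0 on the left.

VLMAX = (128 × 1) / 16 = 8 lanes
AVL=4 ≤ VLMAX=8, so vl = 4
bits (lane 0 leftmost): 11110000

predicate = 11110000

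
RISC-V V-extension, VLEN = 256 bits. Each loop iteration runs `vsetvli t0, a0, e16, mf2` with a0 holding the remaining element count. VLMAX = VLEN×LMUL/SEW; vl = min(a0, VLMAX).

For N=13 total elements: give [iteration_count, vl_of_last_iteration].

VLMAX = (256 × 1/2) / 16 = 8 lanes
iterations = ceil(13/8) = 2; final-pass vl = 5

[iterations, last_vl] = [2, 5]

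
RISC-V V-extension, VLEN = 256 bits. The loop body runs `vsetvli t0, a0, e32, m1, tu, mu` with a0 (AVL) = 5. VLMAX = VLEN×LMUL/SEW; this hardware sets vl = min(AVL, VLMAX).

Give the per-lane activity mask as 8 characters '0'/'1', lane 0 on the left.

VLMAX = (256 × 1) / 32 = 8 lanes
vl = min(AVL, VLMAX) = min(5, 8) = 5
bits (lane 0 leftmost): 11111000

predicate = 11111000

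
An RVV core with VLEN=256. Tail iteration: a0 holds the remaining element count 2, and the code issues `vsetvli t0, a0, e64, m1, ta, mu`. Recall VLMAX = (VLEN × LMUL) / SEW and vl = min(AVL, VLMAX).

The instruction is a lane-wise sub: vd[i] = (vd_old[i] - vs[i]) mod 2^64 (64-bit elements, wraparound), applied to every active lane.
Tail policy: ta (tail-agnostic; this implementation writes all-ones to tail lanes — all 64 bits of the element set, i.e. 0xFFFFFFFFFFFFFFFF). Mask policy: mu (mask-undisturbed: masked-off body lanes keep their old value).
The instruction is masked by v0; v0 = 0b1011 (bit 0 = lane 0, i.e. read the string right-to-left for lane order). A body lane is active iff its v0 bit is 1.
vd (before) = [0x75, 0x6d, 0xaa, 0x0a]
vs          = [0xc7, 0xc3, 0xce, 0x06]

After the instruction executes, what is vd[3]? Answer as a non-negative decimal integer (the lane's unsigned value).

vd[3] = 18446744073709551615

VLMAX = (256 × 1) / 64 = 4 lanes
AVL=2 ≤ VLMAX=4, so vl = 2
[0] sub(0x75,0xc7) = 0xffffffffffffffae
[1] sub(0x6d,0xc3) = 0xffffffffffffffaa
[2] tail/ones = 0xffffffffffffffff
[3] tail/ones = 0xffffffffffffffff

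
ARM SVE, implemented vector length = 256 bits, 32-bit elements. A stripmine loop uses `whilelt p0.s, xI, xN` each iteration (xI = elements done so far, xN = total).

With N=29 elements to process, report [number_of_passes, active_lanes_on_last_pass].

lane count: 256 div 32 = 8
N=29: ⌈29/8⌉ = 4 iters; last vl = 29 − 3×8 = 5

[iterations, last_vl] = [4, 5]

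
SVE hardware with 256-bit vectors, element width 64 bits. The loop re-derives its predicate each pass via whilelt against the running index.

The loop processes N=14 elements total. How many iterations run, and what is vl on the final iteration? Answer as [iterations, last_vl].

256-bit reg / 64-bit elem → 4 lanes
N=14: ⌈14/4⌉ = 4 iters; last vl = 14 − 3×4 = 2

[iterations, last_vl] = [4, 2]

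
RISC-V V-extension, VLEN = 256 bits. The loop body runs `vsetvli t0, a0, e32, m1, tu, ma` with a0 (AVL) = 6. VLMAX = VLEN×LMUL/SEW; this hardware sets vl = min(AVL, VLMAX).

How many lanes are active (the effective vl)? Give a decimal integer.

VLMAX = (256 × 1) / 32 = 8 lanes
AVL=6 ≤ VLMAX=8, so vl = 6

vl = 6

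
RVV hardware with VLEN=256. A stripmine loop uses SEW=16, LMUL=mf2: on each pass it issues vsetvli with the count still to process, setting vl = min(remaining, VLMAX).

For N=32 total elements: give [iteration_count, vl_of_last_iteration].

VLMAX = (256 × 1/2) / 16 = 8 lanes
iterations = ceil(32/8) = 4; final-pass vl = 8

[iterations, last_vl] = [4, 8]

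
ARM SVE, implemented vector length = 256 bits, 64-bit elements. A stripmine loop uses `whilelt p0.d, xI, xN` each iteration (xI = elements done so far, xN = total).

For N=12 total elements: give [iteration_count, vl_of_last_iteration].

lane count: 256 div 64 = 4
iterations = ceil(12/4) = 3; final-pass vl = 4

[iterations, last_vl] = [3, 4]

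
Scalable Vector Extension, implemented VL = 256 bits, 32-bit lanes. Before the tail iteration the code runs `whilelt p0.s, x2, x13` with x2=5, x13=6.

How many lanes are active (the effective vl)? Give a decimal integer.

vl = 1

256-bit reg / 32-bit elem → 8 lanes
active while 5+j < 6, i.e. j ∈ [0,1) capped at 8 ⇒ 1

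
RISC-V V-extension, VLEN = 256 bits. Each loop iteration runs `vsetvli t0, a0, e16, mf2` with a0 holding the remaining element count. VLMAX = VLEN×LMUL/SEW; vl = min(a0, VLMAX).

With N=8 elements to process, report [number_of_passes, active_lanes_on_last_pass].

[iterations, last_vl] = [1, 8]

VLMAX = VLEN×LMUL/SEW = 256×1/2/16 = 8
iterations = ceil(8/8) = 1; final-pass vl = 8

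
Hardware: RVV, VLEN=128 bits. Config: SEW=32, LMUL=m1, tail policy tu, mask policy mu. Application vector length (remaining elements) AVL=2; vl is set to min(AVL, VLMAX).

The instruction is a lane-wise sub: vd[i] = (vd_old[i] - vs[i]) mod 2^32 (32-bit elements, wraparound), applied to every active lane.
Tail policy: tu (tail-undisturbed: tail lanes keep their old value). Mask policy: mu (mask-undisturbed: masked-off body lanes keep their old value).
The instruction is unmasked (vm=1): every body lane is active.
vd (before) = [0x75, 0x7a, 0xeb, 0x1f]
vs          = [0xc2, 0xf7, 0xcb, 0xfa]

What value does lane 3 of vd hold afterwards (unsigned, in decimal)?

VLMAX = VLEN×LMUL/SEW = 128×1/32 = 4
AVL=2 ≤ VLMAX=4, so vl = 2
vd[0] sub(0x75,0xc2) -> 0xffffffb3
vd[1] sub(0x7a,0xf7) -> 0xffffff83
vd[2] tail/keep -> 0xeb
vd[3] tail/keep -> 0x1f

vd[3] = 31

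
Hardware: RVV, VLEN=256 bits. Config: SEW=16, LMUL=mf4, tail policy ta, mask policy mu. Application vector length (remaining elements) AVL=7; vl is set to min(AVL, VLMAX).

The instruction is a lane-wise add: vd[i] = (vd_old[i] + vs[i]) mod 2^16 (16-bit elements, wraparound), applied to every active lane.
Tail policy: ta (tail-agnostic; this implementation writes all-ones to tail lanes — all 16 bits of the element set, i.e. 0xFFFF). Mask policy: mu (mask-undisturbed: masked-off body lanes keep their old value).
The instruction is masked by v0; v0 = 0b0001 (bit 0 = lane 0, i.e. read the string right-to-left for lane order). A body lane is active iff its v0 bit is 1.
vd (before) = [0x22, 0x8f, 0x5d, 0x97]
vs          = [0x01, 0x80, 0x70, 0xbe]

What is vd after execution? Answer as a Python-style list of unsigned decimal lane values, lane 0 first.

VLMAX = VLEN×LMUL/SEW = 256×1/4/16 = 4
vl = min(AVL, VLMAX) = min(7, 4) = 4
[0] add(0x22,0x01) = 0x23
[1] mask-off/keep = 0x8f
[2] mask-off/keep = 0x5d
[3] mask-off/keep = 0x97

vd = [35, 143, 93, 151]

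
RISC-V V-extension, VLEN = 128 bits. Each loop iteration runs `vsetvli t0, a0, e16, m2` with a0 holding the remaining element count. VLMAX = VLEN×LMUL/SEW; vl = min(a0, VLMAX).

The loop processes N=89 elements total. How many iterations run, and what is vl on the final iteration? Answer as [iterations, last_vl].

lanes per group: 128·2/16 = 16
N=89: ⌈89/16⌉ = 6 iters; last vl = 89 − 5×16 = 9

[iterations, last_vl] = [6, 9]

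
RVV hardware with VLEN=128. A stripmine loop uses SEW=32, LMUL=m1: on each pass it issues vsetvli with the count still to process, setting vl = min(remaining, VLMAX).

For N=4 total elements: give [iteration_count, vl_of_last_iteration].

VLMAX = (128 × 1) / 32 = 4 lanes
N=4: ⌈4/4⌉ = 1 iters; last vl = 4 − 0×4 = 4

[iterations, last_vl] = [1, 4]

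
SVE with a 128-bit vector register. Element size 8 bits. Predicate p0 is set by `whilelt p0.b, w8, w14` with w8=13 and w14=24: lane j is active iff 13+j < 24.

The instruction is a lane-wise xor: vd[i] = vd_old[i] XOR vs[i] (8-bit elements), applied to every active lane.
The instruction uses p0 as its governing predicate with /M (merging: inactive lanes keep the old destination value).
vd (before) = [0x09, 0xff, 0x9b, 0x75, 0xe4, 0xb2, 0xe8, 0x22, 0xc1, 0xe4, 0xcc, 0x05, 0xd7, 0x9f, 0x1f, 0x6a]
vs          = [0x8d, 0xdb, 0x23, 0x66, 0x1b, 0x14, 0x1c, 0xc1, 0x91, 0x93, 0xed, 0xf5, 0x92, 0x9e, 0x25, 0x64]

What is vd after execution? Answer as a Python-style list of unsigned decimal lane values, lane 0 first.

register lanes = 128/8 = 16
active while 13+j < 24, i.e. j ∈ [0,11) capped at 16 ⇒ 11
lane  0: xor(0x09,0x8d) ⇒ 0x84
lane  1: xor(0xff,0xdb) ⇒ 0x24
lane  2: xor(0x9b,0x23) ⇒ 0xb8
lane  3: xor(0x75,0x66) ⇒ 0x13
lane  4: xor(0xe4,0x1b) ⇒ 0xff
lane  5: xor(0xb2,0x14) ⇒ 0xa6
lane  6: xor(0xe8,0x1c) ⇒ 0xf4
lane  7: xor(0x22,0xc1) ⇒ 0xe3
lane  8: xor(0xc1,0x91) ⇒ 0x50
lane  9: xor(0xe4,0x93) ⇒ 0x77
lane 10: xor(0xcc,0xed) ⇒ 0x21
lane 11: tail/keep ⇒ 0x05
lane 12: tail/keep ⇒ 0xd7
lane 13: tail/keep ⇒ 0x9f
lane 14: tail/keep ⇒ 0x1f
lane 15: tail/keep ⇒ 0x6a

vd = [132, 36, 184, 19, 255, 166, 244, 227, 80, 119, 33, 5, 215, 159, 31, 106]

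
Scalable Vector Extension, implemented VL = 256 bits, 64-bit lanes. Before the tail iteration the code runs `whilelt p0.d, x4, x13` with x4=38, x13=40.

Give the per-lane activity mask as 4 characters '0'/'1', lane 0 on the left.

predicate = 1100

lane count: 256 div 64 = 4
active while 38+j < 40, i.e. j ∈ [0,2) capped at 4 ⇒ 2
bits (lane 0 leftmost): 1100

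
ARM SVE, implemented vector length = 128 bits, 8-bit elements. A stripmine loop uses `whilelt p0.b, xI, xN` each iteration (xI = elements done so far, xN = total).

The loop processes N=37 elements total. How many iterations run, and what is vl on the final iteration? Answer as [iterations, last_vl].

[iterations, last_vl] = [3, 5]

register lanes = 128/8 = 16
37 elements at 16/iter → 3 passes, remainder 5 on the last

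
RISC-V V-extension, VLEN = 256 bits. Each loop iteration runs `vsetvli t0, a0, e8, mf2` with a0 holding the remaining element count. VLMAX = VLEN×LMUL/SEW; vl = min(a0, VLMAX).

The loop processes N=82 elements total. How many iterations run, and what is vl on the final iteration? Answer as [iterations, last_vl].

[iterations, last_vl] = [6, 2]

VLMAX = (256 × 1/2) / 8 = 16 lanes
iterations = ceil(82/16) = 6; final-pass vl = 2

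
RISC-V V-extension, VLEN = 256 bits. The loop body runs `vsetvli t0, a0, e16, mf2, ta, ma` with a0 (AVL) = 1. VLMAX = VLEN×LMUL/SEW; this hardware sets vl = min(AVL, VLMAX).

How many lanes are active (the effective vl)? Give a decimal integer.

lanes per group: 256·1/2/16 = 8
vl = min(AVL, VLMAX) = min(1, 8) = 1

vl = 1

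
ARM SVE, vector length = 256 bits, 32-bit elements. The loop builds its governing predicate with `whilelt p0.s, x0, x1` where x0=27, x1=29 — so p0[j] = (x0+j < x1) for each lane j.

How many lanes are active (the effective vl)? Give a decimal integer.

register lanes = 256/32 = 8
active while 27+j < 29, i.e. j ∈ [0,2) capped at 8 ⇒ 2

vl = 2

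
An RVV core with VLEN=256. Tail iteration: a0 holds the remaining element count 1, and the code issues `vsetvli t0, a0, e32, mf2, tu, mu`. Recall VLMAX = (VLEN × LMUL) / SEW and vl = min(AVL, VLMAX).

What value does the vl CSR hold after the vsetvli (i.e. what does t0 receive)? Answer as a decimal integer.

vl = 1

lanes per group: 256·1/2/32 = 4
vl = min(AVL, VLMAX) = min(1, 4) = 1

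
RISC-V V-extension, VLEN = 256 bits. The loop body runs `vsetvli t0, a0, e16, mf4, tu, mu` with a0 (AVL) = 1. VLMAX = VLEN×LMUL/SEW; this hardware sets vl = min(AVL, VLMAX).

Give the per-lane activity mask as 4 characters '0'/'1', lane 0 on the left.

predicate = 1000

lanes per group: 256·1/4/16 = 4
vl ← min(1, 4) = 1
bits (lane 0 leftmost): 1000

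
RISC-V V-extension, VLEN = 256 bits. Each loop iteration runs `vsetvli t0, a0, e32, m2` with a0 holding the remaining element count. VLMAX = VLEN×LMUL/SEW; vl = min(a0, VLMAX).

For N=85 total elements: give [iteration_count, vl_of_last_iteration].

[iterations, last_vl] = [6, 5]

lanes per group: 256·2/32 = 16
85 elements at 16/iter → 6 passes, remainder 5 on the last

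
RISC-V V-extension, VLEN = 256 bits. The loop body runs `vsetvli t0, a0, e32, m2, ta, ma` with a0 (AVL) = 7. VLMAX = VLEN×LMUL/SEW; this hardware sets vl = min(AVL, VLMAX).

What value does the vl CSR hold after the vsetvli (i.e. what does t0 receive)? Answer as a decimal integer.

vl = 7

VLMAX = VLEN×LMUL/SEW = 256×2/32 = 16
AVL=7 ≤ VLMAX=16, so vl = 7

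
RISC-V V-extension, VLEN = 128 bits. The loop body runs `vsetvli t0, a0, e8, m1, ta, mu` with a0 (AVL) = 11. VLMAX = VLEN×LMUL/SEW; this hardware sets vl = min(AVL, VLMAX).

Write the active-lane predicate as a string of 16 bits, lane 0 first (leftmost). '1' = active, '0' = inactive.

VLMAX = VLEN×LMUL/SEW = 128×1/8 = 16
vl = min(AVL, VLMAX) = min(11, 16) = 11
bits (lane 0 leftmost): 1111111111100000

predicate = 1111111111100000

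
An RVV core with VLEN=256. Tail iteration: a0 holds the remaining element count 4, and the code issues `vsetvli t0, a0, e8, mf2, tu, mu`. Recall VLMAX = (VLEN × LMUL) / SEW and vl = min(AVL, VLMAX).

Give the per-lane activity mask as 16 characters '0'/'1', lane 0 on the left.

lanes per group: 256·1/2/8 = 16
AVL=4 ≤ VLMAX=16, so vl = 4
bits (lane 0 leftmost): 1111000000000000

predicate = 1111000000000000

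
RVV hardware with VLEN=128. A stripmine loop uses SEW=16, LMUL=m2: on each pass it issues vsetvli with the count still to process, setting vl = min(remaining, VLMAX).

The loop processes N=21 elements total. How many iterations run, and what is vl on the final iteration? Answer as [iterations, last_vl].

lanes per group: 128·2/16 = 16
N=21: ⌈21/16⌉ = 2 iters; last vl = 21 − 1×16 = 5

[iterations, last_vl] = [2, 5]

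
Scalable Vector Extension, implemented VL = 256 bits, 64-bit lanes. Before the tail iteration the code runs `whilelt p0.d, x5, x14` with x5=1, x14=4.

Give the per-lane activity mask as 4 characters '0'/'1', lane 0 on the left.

lane count: 256 div 64 = 4
whilelt: lane j active iff 1+j < 4 → j < 3 → 3 active
bits (lane 0 leftmost): 1110

predicate = 1110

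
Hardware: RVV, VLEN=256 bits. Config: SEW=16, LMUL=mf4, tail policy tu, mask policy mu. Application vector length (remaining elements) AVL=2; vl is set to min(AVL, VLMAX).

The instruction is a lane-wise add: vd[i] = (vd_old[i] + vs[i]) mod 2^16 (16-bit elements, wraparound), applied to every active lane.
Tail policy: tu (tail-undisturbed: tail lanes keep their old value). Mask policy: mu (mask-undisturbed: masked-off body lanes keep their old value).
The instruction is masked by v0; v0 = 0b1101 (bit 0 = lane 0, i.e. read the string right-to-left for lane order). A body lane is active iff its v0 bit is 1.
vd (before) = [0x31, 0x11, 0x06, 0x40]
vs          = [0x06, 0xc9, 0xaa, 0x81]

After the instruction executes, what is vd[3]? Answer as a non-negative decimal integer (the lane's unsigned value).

VLMAX = (256 × 1/4) / 16 = 4 lanes
vl = min(AVL, VLMAX) = min(2, 4) = 2
vd[0] add(0x31,0x06) -> 0x37
vd[1] mask-off/keep -> 0x11
vd[2] tail/keep -> 0x06
vd[3] tail/keep -> 0x40

vd[3] = 64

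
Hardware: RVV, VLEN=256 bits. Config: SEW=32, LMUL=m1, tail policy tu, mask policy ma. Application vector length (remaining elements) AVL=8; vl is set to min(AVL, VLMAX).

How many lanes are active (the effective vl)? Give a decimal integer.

VLMAX = VLEN×LMUL/SEW = 256×1/32 = 8
AVL=8 ≤ VLMAX=8, so vl = 8

vl = 8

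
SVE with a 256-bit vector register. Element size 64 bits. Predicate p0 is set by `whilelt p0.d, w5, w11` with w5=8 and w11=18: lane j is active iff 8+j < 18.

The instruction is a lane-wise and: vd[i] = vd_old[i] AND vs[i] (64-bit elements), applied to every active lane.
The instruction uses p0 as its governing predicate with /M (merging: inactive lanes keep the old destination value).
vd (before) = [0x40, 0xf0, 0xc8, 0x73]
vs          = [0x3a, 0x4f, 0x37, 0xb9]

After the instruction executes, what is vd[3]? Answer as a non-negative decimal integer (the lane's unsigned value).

lane count: 256 div 64 = 4
active while 8+j < 18, i.e. j ∈ [0,10) capped at 4 ⇒ 4
  i=0: and(0x40,0x3a) → 0
  i=1: and(0xf0,0x4f) → 64
  i=2: and(0xc8,0x37) → 0
  i=3: and(0x73,0xb9) → 49

vd[3] = 49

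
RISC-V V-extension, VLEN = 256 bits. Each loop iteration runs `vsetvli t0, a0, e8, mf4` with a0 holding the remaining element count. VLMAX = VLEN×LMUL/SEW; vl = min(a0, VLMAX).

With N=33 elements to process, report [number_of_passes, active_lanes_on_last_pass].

[iterations, last_vl] = [5, 1]

VLMAX = (256 × 1/4) / 8 = 8 lanes
N=33: ⌈33/8⌉ = 5 iters; last vl = 33 − 4×8 = 1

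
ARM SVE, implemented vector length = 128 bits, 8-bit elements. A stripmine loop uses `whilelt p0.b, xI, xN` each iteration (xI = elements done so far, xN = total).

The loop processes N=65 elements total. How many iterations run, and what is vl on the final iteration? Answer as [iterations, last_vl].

[iterations, last_vl] = [5, 1]

register lanes = 128/8 = 16
65 elements at 16/iter → 5 passes, remainder 1 on the last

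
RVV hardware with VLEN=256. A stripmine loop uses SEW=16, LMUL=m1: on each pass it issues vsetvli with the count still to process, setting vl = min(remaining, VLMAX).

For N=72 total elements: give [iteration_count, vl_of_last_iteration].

VLMAX = (256 × 1) / 16 = 16 lanes
72 elements at 16/iter → 5 passes, remainder 8 on the last

[iterations, last_vl] = [5, 8]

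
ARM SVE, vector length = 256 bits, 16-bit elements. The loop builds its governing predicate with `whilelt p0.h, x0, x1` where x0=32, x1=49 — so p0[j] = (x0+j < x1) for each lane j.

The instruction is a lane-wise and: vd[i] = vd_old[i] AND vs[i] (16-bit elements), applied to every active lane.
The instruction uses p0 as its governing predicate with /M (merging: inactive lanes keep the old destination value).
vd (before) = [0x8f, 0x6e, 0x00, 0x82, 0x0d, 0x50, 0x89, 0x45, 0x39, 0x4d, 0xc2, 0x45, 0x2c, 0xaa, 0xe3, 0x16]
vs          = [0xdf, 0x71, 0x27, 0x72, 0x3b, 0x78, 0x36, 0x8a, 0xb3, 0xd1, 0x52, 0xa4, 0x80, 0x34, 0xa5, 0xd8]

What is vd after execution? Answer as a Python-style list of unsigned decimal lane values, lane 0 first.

vd = [143, 96, 0, 2, 9, 80, 0, 0, 49, 65, 66, 4, 0, 32, 161, 16]

256-bit reg / 16-bit elem → 16 lanes
active while 32+j < 49, i.e. j ∈ [0,17) capped at 16 ⇒ 16
vd[0] and(0x8f,0xdf) -> 0x8f
vd[1] and(0x6e,0x71) -> 0x60
vd[2] and(0x00,0x27) -> 0x00
vd[3] and(0x82,0x72) -> 0x02
vd[4] and(0x0d,0x3b) -> 0x09
vd[5] and(0x50,0x78) -> 0x50
vd[6] and(0x89,0x36) -> 0x00
vd[7] and(0x45,0x8a) -> 0x00
vd[8] and(0x39,0xb3) -> 0x31
vd[9] and(0x4d,0xd1) -> 0x41
vd[10] and(0xc2,0x52) -> 0x42
vd[11] and(0x45,0xa4) -> 0x04
vd[12] and(0x2c,0x80) -> 0x00
vd[13] and(0xaa,0x34) -> 0x20
vd[14] and(0xe3,0xa5) -> 0xa1
vd[15] and(0x16,0xd8) -> 0x10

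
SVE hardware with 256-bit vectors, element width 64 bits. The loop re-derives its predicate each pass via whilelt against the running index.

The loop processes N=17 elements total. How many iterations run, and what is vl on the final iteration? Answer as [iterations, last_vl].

[iterations, last_vl] = [5, 1]

lane count: 256 div 64 = 4
iterations = ceil(17/4) = 5; final-pass vl = 1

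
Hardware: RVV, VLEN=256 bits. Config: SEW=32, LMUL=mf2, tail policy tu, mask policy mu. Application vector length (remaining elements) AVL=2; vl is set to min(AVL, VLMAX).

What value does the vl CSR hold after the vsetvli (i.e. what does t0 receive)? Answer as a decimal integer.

lanes per group: 256·1/2/32 = 4
AVL=2 ≤ VLMAX=4, so vl = 2

vl = 2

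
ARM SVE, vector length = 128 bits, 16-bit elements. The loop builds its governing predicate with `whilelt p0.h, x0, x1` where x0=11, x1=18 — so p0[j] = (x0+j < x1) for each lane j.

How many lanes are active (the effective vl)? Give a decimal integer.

register lanes = 128/16 = 8
p0[j] = (11+j < 18); true for j=0..6 → 7 lanes set

vl = 7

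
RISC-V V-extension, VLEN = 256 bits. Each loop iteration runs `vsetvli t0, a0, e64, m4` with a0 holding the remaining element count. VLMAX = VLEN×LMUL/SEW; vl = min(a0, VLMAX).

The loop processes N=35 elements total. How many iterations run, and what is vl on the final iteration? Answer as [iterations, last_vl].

VLMAX = VLEN×LMUL/SEW = 256×4/64 = 16
35 elements at 16/iter → 3 passes, remainder 3 on the last

[iterations, last_vl] = [3, 3]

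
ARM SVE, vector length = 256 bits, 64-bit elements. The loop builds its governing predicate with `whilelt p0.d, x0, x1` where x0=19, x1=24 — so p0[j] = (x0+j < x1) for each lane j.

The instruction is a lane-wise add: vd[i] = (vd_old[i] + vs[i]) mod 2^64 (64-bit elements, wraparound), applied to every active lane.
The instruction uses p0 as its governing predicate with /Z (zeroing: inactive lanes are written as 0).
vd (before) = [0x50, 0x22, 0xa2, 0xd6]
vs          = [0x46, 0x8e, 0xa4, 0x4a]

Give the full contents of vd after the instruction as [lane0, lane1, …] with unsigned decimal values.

vd = [150, 176, 326, 288]

256-bit reg / 64-bit elem → 4 lanes
p0[j] = (19+j < 24); true for j=0..3 → 4 lanes set
lane  0: add(0x50,0x46) ⇒ 0x96
lane  1: add(0x22,0x8e) ⇒ 0xb0
lane  2: add(0xa2,0xa4) ⇒ 0x146
lane  3: add(0xd6,0x4a) ⇒ 0x120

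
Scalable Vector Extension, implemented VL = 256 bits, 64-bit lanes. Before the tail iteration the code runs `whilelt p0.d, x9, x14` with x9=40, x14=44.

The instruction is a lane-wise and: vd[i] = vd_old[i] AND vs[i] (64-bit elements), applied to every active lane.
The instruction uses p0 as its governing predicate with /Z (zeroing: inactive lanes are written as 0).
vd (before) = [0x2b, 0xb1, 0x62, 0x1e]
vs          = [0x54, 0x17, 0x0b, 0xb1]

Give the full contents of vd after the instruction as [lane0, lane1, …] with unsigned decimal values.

vd = [0, 17, 2, 16]

register lanes = 256/64 = 4
whilelt: lane j active iff 40+j < 44 → j < 4 → 4 active
[0] and(0x2b,0x54) = 0x00
[1] and(0xb1,0x17) = 0x11
[2] and(0x62,0x0b) = 0x02
[3] and(0x1e,0xb1) = 0x10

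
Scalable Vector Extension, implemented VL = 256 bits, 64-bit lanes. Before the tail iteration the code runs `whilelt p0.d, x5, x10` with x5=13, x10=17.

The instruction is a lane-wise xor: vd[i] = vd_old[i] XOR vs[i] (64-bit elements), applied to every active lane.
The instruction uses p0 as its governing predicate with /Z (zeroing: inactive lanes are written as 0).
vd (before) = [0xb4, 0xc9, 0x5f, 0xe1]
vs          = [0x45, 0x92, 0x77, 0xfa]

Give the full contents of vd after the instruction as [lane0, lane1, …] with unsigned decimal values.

lane count: 256 div 64 = 4
whilelt: lane j active iff 13+j < 17 → j < 4 → 4 active
[0] xor(0xb4,0x45) = 0xf1
[1] xor(0xc9,0x92) = 0x5b
[2] xor(0x5f,0x77) = 0x28
[3] xor(0xe1,0xfa) = 0x1b

vd = [241, 91, 40, 27]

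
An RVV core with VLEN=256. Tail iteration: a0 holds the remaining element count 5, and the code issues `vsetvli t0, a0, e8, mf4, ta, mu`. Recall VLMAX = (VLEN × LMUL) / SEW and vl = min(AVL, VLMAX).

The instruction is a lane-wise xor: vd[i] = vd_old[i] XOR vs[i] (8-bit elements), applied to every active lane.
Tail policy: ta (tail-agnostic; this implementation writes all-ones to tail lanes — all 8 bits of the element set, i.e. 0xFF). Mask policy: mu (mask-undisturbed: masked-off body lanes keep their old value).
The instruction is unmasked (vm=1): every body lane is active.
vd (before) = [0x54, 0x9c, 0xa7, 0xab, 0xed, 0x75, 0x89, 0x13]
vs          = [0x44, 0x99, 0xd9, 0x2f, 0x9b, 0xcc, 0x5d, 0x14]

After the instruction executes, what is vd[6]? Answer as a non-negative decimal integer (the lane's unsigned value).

lanes per group: 256·1/4/8 = 8
AVL=5 ≤ VLMAX=8, so vl = 5
lane  0: xor(0x54,0x44) ⇒ 0x10
lane  1: xor(0x9c,0x99) ⇒ 0x05
lane  2: xor(0xa7,0xd9) ⇒ 0x7e
lane  3: xor(0xab,0x2f) ⇒ 0x84
lane  4: xor(0xed,0x9b) ⇒ 0x76
lane  5: tail/ones ⇒ 0xff
lane  6: tail/ones ⇒ 0xff
lane  7: tail/ones ⇒ 0xff

vd[6] = 255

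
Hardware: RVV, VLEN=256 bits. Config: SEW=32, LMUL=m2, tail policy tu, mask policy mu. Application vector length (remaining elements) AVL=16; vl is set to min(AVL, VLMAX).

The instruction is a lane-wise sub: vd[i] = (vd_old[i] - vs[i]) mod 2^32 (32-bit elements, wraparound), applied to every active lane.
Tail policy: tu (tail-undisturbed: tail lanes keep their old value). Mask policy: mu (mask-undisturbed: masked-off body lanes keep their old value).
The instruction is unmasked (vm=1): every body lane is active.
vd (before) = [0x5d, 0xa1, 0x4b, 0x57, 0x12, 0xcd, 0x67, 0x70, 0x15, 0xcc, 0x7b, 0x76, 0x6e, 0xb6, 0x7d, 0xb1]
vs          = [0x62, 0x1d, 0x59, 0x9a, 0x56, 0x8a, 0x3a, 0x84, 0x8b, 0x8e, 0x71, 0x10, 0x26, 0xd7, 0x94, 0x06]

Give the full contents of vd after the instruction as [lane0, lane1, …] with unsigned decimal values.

lanes per group: 256·2/32 = 16
vl = min(AVL, VLMAX) = min(16, 16) = 16
[0] sub(0x5d,0x62) = 0xfffffffb
[1] sub(0xa1,0x1d) = 0x84
[2] sub(0x4b,0x59) = 0xfffffff2
[3] sub(0x57,0x9a) = 0xffffffbd
[4] sub(0x12,0x56) = 0xffffffbc
[5] sub(0xcd,0x8a) = 0x43
[6] sub(0x67,0x3a) = 0x2d
[7] sub(0x70,0x84) = 0xffffffec
[8] sub(0x15,0x8b) = 0xffffff8a
[9] sub(0xcc,0x8e) = 0x3e
[10] sub(0x7b,0x71) = 0x0a
[11] sub(0x76,0x10) = 0x66
[12] sub(0x6e,0x26) = 0x48
[13] sub(0xb6,0xd7) = 0xffffffdf
[14] sub(0x7d,0x94) = 0xffffffe9
[15] sub(0xb1,0x06) = 0xab

vd = [4294967291, 132, 4294967282, 4294967229, 4294967228, 67, 45, 4294967276, 4294967178, 62, 10, 102, 72, 4294967263, 4294967273, 171]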